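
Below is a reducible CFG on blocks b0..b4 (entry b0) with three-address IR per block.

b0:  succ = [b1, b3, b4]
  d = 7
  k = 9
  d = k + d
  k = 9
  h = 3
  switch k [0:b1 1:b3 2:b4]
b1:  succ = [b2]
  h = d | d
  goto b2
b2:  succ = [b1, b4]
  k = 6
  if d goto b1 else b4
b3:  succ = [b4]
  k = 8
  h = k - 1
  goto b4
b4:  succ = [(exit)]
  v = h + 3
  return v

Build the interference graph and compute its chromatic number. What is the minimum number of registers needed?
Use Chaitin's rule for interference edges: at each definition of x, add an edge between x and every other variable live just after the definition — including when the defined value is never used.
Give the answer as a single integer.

Per-block:
  b0 def {d,h,k} use ∅
  b1 def {h} use {d}
  b2 def {k} use {d}
  b3 def {h,k} use ∅
  b4 def {v} use {h}

Live sets:
  b0 li=∅ lo={d,h}
  b1 li={d} lo={d,h}
  b2 li={d,h} lo={d,h}
  b3 li=∅ lo={h}
  b4 li={h} lo=∅

Interference:
  d↔{h,k}
  h↔{d,k}
  k↔{d,h}
  v↔∅

Colouring:
  {d,h,k} pairwise interfere (3-clique) ⇒ χ ≥ 3
  3-colouring: R0={d,v}  R1={h}  R2={k}
  χ = 3

Answer: 3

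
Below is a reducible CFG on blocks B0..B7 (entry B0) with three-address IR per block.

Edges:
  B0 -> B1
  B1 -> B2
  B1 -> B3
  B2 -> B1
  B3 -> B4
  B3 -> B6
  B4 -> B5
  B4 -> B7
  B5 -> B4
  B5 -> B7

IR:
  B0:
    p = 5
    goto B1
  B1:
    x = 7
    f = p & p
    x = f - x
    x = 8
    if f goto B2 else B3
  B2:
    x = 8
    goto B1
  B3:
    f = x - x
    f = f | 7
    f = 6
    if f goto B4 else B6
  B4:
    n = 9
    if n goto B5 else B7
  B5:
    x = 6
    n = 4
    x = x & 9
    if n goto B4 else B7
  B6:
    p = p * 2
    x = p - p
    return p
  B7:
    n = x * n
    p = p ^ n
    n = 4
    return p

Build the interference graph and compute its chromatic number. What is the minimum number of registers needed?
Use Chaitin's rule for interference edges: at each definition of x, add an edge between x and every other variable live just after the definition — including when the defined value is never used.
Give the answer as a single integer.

def/use:
  B0: def={p} ue=∅
  B1: def={f,x} ue={p}
  B2: def={x} ue=∅
  B3: def={f} ue={x}
  B4: def={n} ue=∅
  B5: def={n,x} ue=∅
  B6: def={p,x} ue={p}
  B7: def={n,p} ue={n,p,x}

Live sets:
  B0: in=∅ out={p}
  B1: in={p} out={p,x}
  B2: in={p} out={p}
  B3: in={p,x} out={p,x}
  B4: in={p,x} out={n,p,x}
  B5: in={p} out={n,p,x}
  B6: in={p} out=∅
  B7: in={n,p,x} out=∅

Interference:
  f↔{p,x}
  n↔{p,x}
  p↔{f,n,x}
  x↔{f,n,p}

Chromatic number:
  lower bound: {f,p,x} mutually conflict ⇒ χ ≥ 3
  assign f→r2 n→r2 p→r0 x→r1 — no edge inside a register ⇒ χ ≤ 3
  χ = 3

Answer: 3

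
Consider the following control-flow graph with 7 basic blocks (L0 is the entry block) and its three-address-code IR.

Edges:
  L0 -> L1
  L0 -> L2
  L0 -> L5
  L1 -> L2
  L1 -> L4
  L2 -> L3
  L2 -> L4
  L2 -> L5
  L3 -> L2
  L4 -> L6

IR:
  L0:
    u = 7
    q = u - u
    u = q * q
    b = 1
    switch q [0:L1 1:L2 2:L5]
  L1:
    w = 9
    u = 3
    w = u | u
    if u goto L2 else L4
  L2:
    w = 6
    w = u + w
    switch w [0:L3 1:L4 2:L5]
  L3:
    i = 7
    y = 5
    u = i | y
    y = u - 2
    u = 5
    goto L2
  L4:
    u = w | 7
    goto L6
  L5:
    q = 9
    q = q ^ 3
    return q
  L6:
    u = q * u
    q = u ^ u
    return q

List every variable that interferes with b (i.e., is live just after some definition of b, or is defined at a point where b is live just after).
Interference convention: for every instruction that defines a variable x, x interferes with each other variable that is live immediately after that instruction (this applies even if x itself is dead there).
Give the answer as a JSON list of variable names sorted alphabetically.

Answer: ["q", "u"]

Analysis:
Per-block:
  L0 def {b,q,u} use ∅
  L1 def {u,w} use ∅
  L2 def {w} use {u}
  L3 def {i,u,y} use ∅
  L4 def {u} use {w}
  L5 def {q} use ∅
  L6 def {q,u} use {q,u}

Backward fixpoint:
  live L0: ∅→{q,u}
  live L1: {q}→{q,u,w}
  live L2: {q,u}→{q,w}
  live L3: {q}→{q,u}
  live L4: {q,w}→{q,u}
  live L5: ∅→∅
  live L6: {q,u}→∅

Interfere edges:
  b: {q,u}
  i: {q,y}
  q: {b,i,u,w,y}
  u: {b,q,w}
  w: {q,u}
  y: {i,q}

N(b) = ["q", "u"]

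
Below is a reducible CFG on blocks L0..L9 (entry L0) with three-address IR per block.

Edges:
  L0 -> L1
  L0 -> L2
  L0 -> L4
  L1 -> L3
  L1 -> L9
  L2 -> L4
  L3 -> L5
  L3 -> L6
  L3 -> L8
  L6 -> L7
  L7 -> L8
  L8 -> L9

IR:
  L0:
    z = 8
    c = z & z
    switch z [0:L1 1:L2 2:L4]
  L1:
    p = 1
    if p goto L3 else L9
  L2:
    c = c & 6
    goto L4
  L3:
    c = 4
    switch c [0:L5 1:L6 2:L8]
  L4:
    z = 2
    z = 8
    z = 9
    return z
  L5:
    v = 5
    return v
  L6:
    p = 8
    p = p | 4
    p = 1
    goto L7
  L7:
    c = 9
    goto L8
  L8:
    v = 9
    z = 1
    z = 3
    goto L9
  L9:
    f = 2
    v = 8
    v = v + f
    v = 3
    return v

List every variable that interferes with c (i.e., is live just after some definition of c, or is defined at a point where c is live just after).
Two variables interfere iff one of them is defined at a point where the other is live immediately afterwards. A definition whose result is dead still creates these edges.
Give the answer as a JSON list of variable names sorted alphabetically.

Answer: ["z"]

Derivation:
def/use:
  L0: {c,z} / ∅
  L1: {p} / ∅
  L2: {c} / {c}
  L3: {c} / ∅
  L4: {z} / ∅
  L5: {v} / ∅
  L6: {p} / ∅
  L7: {c} / ∅
  L8: {v,z} / ∅
  L9: {f,v} / ∅

Liveness:
  live L0: ∅→{c}
  live L1: ∅→∅
  live L2: {c}→∅
  live L3: ∅→∅
  live L4: ∅→∅
  live L5: ∅→∅
  live L6: ∅→∅
  live L7: ∅→∅
  live L8: ∅→∅
  live L9: ∅→∅

Interference:
  c: {z}
  f: {v}
  p: ∅
  v: {f}
  z: {c}

N(c) = ["z"]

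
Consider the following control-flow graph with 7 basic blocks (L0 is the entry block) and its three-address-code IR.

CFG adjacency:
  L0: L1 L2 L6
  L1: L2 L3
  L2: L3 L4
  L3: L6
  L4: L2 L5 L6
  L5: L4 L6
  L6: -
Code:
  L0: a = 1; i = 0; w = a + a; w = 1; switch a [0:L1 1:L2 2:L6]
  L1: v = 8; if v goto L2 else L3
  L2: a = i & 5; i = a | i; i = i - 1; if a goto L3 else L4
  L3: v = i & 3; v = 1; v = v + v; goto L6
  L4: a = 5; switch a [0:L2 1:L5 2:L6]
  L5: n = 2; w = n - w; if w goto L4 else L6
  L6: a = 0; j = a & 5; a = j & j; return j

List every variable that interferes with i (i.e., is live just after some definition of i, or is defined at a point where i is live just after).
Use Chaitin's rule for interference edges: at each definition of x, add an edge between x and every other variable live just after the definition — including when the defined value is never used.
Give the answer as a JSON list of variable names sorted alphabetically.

Answer: ["a", "n", "v", "w"]

Analysis:
Block summaries:
  L0: def={a,i,w} ue=∅
  L1: def={v} ue=∅
  L2: def={a,i} ue={i}
  L3: def={v} ue={i}
  L4: def={a} ue=∅
  L5: def={n,w} ue={w}
  L6: def={a,j} ue=∅

Backward fixpoint:
  L0 li=∅ lo={i,w}
  L1 li={i,w} lo={i,w}
  L2 li={i,w} lo={i,w}
  L3 li={i} lo=∅
  L4 li={i,w} lo={i,w}
  L5 li={i,w} lo={i,w}
  L6 li=∅ lo=∅

Interference:
  a — {i,j,w}
  i — {a,n,v,w}
  j — {a}
  n — {i,w}
  v — {i,w}
  w — {a,i,n,v}

N(i) = ["a", "n", "v", "w"]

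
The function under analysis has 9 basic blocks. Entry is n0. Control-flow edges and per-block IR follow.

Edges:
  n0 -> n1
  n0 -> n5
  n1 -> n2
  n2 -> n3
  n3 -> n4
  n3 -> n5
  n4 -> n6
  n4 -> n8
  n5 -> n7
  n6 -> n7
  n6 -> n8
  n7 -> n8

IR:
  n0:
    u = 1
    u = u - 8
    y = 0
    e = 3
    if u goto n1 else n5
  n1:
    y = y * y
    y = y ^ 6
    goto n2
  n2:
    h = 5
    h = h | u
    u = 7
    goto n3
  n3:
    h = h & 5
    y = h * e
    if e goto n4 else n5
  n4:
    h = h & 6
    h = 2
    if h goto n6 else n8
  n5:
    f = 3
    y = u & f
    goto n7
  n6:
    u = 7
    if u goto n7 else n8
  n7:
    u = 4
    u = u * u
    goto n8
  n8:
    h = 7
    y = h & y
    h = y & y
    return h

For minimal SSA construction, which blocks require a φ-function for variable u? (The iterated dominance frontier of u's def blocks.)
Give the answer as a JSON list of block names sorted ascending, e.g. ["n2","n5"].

Answer: ["n5", "n7", "n8"]

Analysis:
idom tree: n1←n0 n2←n1 n3←n2 n4←n3 n5←n0 n6←n4 n7←n0 n8←n0
Join-block Dom:
  n5: preds {n0,n3}: {n0} ∩ {n0,n1,n2,n3} = {n0}; idom=n0
  n7: preds {n5,n6}: {n0,n5} ∩ {n0,n1,n2,n3,n4,n6} = {n0}; idom=n0
  n8: preds {n4,n6,n7}: {n0,n1,n2,n3,n4} ∩ {n0,n1,n2,n3,n4,n6} ∩ {n0,n7} = {n0}; idom=n0

DF derivation:
  join n5 pred n0: · stop@n0
  join n5 pred n3: n3→n2→n1 stop@n0
  join n7 pred n5: n5 stop@n0
  join n7 pred n6: n6→n4→n3→n2→n1 stop@n0
  join n8 pred n4: n4→n3→n2→n1 stop@n0
  join n8 pred n6: n6→n4→n3→n2→n1 stop@n0
  join n8 pred n7: n7 stop@n0
  n0: DF=∅
  n1: DF={n5,n7,n8}
  n2: DF={n5,n7,n8}
  n3: DF={n5,n7,n8}
  n4: DF={n7,n8}
  n5: DF={n7}
  n6: DF={n7,n8}
  n7: DF={n8}
  n8: DF=∅

φ for u: defs {n0,n2,n6,n7}
  DF⁺ = {n5,n7,n8}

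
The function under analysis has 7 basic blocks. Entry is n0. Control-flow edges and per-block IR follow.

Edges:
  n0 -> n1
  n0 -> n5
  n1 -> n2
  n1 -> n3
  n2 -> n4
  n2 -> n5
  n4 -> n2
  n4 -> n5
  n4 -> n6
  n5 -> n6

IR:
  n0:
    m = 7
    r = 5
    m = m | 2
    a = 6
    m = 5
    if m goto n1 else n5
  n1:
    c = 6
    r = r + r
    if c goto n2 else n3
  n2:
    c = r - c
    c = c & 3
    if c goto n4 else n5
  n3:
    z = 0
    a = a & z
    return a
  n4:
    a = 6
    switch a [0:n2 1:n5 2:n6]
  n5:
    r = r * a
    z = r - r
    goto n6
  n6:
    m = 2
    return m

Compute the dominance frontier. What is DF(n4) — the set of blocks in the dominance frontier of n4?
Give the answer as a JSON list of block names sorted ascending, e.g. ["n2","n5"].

idom tree: n1←n0 n2←n1 n3←n1 n4←n2 n5←n0 n6←n0
Dom∩ at merges:
  n2: preds {n1,n4}: {n0,n1} ∩ {n0,n1,n2,n4} = {n0,n1}; idom=n1
  n5: preds {n0,n2,n4}: {n0} ∩ {n0,n1,n2} ∩ {n0,n1,n2,n4} = {n0}; idom=n0
  n6: preds {n4,n5}: {n0,n1,n2,n4} ∩ {n0,n5} = {n0}; idom=n0

DF walk-up:
  n2←n1: walk · to n1
  n2←n4: walk n4→n2 to n1
  n5←n0: walk · to n0
  n5←n2: walk n2→n1 to n0
  n5←n4: walk n4→n2→n1 to n0
  n6←n4: walk n4→n2→n1 to n0
  n6←n5: walk n5 to n0
  n0: DF=∅
  n1: DF={n5,n6}
  n2: DF={n2,n5,n6}
  n3: DF=∅
  n4: DF={n2,n5,n6}
  n5: DF={n6}
  n6: DF=∅

DF(n4) = ["n2", "n5", "n6"]

Answer: ["n2", "n5", "n6"]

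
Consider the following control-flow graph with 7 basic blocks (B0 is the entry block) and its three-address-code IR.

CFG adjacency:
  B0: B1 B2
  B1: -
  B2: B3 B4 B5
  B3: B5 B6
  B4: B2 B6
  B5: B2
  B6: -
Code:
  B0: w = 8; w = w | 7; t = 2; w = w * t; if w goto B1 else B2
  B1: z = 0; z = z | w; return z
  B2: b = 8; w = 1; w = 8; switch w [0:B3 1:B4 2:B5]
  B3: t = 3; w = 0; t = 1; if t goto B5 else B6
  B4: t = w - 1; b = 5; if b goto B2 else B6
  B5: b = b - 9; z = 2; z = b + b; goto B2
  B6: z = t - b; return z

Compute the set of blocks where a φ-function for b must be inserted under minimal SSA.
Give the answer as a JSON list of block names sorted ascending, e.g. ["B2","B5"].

idom tree: B1←B0 B2←B0 B3←B2 B4←B2 B5←B2 B6←B2
Dom at joins:
  B2: preds {B0,B4,B5}: {B0} ∩ {B0,B2,B4} ∩ {B0,B2,B5} = {B0}; idom=B0
  B5: preds {B2,B3}: {B0,B2} ∩ {B0,B2,B3} = {B0,B2}; idom=B2
  B6: preds {B3,B4}: {B0,B2,B3} ∩ {B0,B2,B4} = {B0,B2}; idom=B2

Frontier:
  join B2 pred B0: · stop@B0
  join B2 pred B4: B4→B2 stop@B0
  join B2 pred B5: B5→B2 stop@B0
  join B5 pred B2: · stop@B2
  join B5 pred B3: B3 stop@B2
  join B6 pred B3: B3 stop@B2
  join B6 pred B4: B4 stop@B2
  DF(B0)=∅
  DF(B1)=∅
  DF(B2)={B2}
  DF(B3)={B5,B6}
  DF(B4)={B2,B6}
  DF(B5)={B2}
  DF(B6)=∅

φ for b: defs {B2,B4,B5}
  DF⁺ = {B2,B6}

Answer: ["B2", "B6"]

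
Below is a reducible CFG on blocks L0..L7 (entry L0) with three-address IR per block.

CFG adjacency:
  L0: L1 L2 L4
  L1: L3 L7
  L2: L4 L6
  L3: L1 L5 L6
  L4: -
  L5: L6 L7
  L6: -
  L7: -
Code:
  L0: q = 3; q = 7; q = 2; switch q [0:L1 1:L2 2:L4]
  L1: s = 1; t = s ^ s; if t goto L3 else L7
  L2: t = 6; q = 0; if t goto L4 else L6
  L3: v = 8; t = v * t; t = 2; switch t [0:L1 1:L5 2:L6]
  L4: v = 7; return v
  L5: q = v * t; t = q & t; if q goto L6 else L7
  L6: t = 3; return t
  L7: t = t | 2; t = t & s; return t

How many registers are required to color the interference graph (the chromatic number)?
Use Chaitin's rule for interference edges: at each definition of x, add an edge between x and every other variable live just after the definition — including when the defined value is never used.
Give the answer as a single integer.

Answer: 3

Analysis:
Block summaries:
  L0: def={q} ue=∅
  L1: def={s,t} ue=∅
  L2: def={q,t} ue=∅
  L3: def={t,v} ue={t}
  L4: def={v} ue=∅
  L5: def={q,t} ue={t,v}
  L6: def={t} ue=∅
  L7: def={t} ue={s,t}

Live sets:
  L0: in=∅ out=∅
  L1: in=∅ out={s,t}
  L2: in=∅ out=∅
  L3: in={s,t} out={s,t,v}
  L4: in=∅ out=∅
  L5: in={s,t,v} out={s,t}
  L6: in=∅ out=∅
  L7: in={s,t} out=∅

Conflict graph:
  q — {s,t}
  s — {q,t,v}
  t — {q,s,v}
  v — {s,t}

Registers:
  {q,s,t} pairwise interfere (3-clique) ⇒ χ ≥ 3
  assign q→R2 s→R0 t→R1 v→R2 — no edge inside a register ⇒ χ ≤ 3
  χ = 3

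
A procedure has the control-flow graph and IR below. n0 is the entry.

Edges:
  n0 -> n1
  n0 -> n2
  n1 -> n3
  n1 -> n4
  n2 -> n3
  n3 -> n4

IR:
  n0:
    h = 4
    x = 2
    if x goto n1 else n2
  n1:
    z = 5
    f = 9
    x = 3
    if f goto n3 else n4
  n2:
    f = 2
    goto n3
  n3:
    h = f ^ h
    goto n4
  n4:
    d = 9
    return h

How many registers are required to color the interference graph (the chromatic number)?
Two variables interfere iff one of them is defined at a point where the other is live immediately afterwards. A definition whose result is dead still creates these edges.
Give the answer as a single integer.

Answer: 3

Analysis:
Per-block:
  n0 def {h,x} use ∅
  n1 def {f,x,z} use ∅
  n2 def {f} use ∅
  n3 def {h} use {f,h}
  n4 def {d} use {h}

Live sets:
  n0: in=∅ out={h}
  n1: in={h} out={f,h}
  n2: in={h} out={f,h}
  n3: in={f,h} out={h}
  n4: in={h} out=∅

Conflict graph:
  d — {h}
  f — {h,x}
  h — {d,f,x,z}
  x — {f,h}
  z — {h}

Colouring:
  lower bound: {f,h,x} mutually conflict ⇒ χ ≥ 3
  3-colouring: R0={h}  R1={d,f,z}  R2={x}
  χ = 3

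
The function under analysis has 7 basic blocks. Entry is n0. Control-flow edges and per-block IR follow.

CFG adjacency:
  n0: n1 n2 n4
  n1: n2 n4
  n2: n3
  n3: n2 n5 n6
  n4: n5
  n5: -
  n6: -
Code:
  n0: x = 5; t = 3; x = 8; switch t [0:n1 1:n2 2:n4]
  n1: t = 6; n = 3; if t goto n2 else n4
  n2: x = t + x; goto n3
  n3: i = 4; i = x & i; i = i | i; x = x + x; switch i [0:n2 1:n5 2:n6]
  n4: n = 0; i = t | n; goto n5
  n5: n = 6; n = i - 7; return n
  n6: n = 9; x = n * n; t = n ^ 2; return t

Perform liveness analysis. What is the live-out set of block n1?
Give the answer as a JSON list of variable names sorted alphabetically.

Answer: ["t", "x"]

Analysis:
Per-block:
  n0 def {t,x} use ∅
  n1 def {n,t} use ∅
  n2 def {x} use {t,x}
  n3 def {i,x} use {x}
  n4 def {i,n} use {t}
  n5 def {n} use {i}
  n6 def {n,t,x} use ∅

Liveness:
  live n0: ∅→{t,x}
  live n1: {x}→{t,x}
  live n2: {t,x}→{t,x}
  live n3: {t,x}→{i,t,x}
  live n4: {t}→{i}
  live n5: {i}→∅
  live n6: ∅→∅

live-out(n1) = ["t", "x"]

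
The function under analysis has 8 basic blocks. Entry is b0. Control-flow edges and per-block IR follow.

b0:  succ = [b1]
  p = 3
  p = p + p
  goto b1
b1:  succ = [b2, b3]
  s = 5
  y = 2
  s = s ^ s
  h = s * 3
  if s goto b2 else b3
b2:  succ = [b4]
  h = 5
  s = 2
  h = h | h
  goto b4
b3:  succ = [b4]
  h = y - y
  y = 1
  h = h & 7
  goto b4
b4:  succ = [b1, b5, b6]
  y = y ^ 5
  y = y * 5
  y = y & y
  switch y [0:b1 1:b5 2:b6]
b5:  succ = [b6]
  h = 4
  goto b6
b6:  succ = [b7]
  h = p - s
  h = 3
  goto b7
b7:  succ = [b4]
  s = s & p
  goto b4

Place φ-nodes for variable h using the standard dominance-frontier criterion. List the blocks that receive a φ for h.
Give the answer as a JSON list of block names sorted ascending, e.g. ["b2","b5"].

idom tree: b1←b0 b2←b1 b3←b1 b4←b1 b5←b4 b6←b4 b7←b6
Dom∩ at merges:
  b1: preds {b0,b4}: {b0} ∩ {b0,b1,b4} = {b0}; idom=b0
  b4: preds {b2,b3,b7}: {b0,b1,b2} ∩ {b0,b1,b3} ∩ {b0,b1,b4,b6,b7} = {b0,b1}; idom=b1
  b6: preds {b4,b5}: {b0,b1,b4} ∩ {b0,b1,b4,b5} = {b0,b1,b4}; idom=b4

DF derivation:
  b1←b0: walk · to b0
  b1←b4: walk b4→b1 to b0
  b4←b2: walk b2 to b1
  b4←b3: walk b3 to b1
  b4←b7: walk b7→b6→b4 to b1
  b6←b4: walk · to b4
  b6←b5: walk b5 to b4
  DF(b0)=∅
  DF(b1)={b1}
  DF(b2)={b4}
  DF(b3)={b4}
  DF(b4)={b1,b4}
  DF(b5)={b6}
  DF(b6)={b4}
  DF(b7)={b4}

φ for h: defs {b1,b2,b3,b5,b6}
  DF⁺ = {b1,b4,b6}

Answer: ["b1", "b4", "b6"]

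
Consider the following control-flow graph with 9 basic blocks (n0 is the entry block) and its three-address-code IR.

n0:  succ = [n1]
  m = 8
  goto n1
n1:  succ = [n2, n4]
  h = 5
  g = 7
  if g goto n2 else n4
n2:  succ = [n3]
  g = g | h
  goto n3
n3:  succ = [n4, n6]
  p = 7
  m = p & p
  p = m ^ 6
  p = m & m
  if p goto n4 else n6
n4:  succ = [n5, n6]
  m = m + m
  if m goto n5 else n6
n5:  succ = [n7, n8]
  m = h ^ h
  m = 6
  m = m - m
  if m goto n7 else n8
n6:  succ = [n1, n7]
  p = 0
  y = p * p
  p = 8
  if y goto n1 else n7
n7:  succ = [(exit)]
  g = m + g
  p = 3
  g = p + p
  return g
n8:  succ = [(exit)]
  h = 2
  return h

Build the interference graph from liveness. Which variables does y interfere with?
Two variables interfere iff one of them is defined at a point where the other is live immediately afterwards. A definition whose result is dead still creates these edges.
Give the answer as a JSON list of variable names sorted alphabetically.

Answer: ["g", "m", "p"]

Analysis:
Block summaries:
  n0 def {m} use ∅
  n1 def {g,h} use ∅
  n2 def {g} use {g,h}
  n3 def {m,p} use ∅
  n4 def {m} use {m}
  n5 def {m} use {h}
  n6 def {p,y} use ∅
  n7 def {g,p} use {g,m}
  n8 def {h} use ∅

Live sets:
  live n0: ∅→{m}
  live n1: {m}→{g,h,m}
  live n2: {g,h}→{g,h}
  live n3: {g,h}→{g,h,m}
  live n4: {g,h,m}→{g,h,m}
  live n5: {g,h}→{g,m}
  live n6: {g,m}→{g,m}
  live n7: {g,m}→∅
  live n8: ∅→∅

Interfere edges:
  g: {h,m,p,y}
  h: {g,m,p}
  m: {g,h,p,y}
  p: {g,h,m,y}
  y: {g,m,p}

N(y) = ["g", "m", "p"]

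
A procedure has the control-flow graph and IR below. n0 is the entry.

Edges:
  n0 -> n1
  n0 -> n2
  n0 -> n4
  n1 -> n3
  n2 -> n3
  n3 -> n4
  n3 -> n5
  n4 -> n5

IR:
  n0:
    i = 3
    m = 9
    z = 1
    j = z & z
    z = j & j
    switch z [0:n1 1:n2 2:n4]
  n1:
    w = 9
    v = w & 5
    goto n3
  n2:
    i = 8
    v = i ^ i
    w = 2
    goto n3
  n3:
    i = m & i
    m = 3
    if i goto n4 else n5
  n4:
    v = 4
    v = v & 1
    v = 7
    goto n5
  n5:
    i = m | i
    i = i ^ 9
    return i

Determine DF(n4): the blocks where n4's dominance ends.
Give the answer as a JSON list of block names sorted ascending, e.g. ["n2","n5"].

Answer: ["n5"]

Derivation:
idom tree: n1←n0 n2←n0 n3←n0 n4←n0 n5←n0
Dom∩ at merges:
  n3: preds {n1,n2}: {n0,n1} ∩ {n0,n2} = {n0}; idom=n0
  n4: preds {n0,n3}: {n0} ∩ {n0,n3} = {n0}; idom=n0
  n5: preds {n3,n4}: {n0,n3} ∩ {n0,n4} = {n0}; idom=n0

DF walk-up:
  n3←n1: walk n1 to n0
  n3←n2: walk n2 to n0
  n4←n0: walk · to n0
  n4←n3: walk n3 to n0
  n5←n3: walk n3 to n0
  n5←n4: walk n4 to n0
  n0 → ∅
  n1 → {n3}
  n2 → {n3}
  n3 → {n4,n5}
  n4 → {n5}
  n5 → ∅

DF(n4) = ["n5"]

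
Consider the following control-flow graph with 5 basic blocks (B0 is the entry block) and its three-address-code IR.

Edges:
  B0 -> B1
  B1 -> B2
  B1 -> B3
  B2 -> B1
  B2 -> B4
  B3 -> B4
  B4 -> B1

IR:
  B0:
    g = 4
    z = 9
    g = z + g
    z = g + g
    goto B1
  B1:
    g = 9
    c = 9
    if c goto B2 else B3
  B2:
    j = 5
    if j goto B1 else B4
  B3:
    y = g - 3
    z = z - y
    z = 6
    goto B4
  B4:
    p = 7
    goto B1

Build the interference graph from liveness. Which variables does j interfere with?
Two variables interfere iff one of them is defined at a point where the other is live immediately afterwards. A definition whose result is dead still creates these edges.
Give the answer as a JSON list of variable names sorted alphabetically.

Per-block:
  B0: {g,z} / ∅
  B1: {c,g} / ∅
  B2: {j} / ∅
  B3: {y,z} / {g,z}
  B4: {p} / ∅

Live sets:
  B0 li=∅ lo={z}
  B1 li={z} lo={g,z}
  B2 li={z} lo={z}
  B3 li={g,z} lo={z}
  B4 li={z} lo={z}

Conflict graph:
  c↔{g,z}
  g↔{c,z}
  j↔{z}
  p↔{z}
  y↔{z}
  z↔{c,g,j,p,y}

N(j) = ["z"]

Answer: ["z"]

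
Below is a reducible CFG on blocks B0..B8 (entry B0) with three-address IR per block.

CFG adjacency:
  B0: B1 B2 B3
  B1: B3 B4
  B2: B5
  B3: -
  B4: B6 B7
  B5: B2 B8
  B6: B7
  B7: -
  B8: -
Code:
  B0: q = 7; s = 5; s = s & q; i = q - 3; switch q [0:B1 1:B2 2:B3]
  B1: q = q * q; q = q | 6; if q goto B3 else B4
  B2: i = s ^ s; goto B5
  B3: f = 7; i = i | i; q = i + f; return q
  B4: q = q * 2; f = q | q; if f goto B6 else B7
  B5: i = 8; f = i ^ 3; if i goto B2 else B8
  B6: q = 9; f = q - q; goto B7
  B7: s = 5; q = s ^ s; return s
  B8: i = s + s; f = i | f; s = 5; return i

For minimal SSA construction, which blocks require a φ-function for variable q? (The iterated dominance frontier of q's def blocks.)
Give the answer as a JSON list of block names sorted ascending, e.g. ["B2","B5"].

Answer: ["B3", "B7"]

Working:
idom tree: B1←B0 B2←B0 B3←B0 B4←B1 B5←B2 B6←B4 B7←B4 B8←B5
Join-block Dom:
  B2: preds {B0,B5}: {B0} ∩ {B0,B2,B5} = {B0}; idom=B0
  B3: preds {B0,B1}: {B0} ∩ {B0,B1} = {B0}; idom=B0
  B7: preds {B4,B6}: {B0,B1,B4} ∩ {B0,B1,B4,B6} = {B0,B1,B4}; idom=B4

DF walk-up:
  join B2 pred B0: · stop@B0
  join B2 pred B5: B5→B2 stop@B0
  join B3 pred B0: · stop@B0
  join B3 pred B1: B1 stop@B0
  join B7 pred B4: · stop@B4
  join B7 pred B6: B6 stop@B4
  DF(B0)=∅
  DF(B1)={B3}
  DF(B2)={B2}
  DF(B3)=∅
  DF(B4)=∅
  DF(B5)={B2}
  DF(B6)={B7}
  DF(B7)=∅
  DF(B8)=∅

φ for q: defs {B0,B1,B3,B4,B6,B7}
  DF⁺ = {B3,B7}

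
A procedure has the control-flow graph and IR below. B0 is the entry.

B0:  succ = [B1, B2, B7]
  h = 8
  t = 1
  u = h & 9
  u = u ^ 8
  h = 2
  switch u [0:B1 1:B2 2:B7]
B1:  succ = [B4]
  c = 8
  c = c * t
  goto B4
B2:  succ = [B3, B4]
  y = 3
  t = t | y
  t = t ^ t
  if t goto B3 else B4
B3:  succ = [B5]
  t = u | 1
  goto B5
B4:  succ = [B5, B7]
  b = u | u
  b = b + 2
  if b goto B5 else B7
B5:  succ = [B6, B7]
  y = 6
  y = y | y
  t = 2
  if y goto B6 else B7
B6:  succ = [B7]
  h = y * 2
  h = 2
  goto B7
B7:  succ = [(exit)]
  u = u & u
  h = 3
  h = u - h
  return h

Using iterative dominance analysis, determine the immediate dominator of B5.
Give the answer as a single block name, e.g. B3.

idom tree: B1←B0 B2←B0 B3←B2 B4←B0 B5←B0 B6←B5 B7←B0
Dom at joins:
  B4: preds {B1,B2}: {B0,B1} ∩ {B0,B2} = {B0}; idom=B0
  B5: preds {B3,B4}: {B0,B2,B3} ∩ {B0,B4} = {B0}; idom=B0
  B7: preds {B0,B4,B5,B6}: {B0} ∩ {B0,B4} ∩ {B0,B5} ∩ {B0,B5,B6} = {B0}; idom=B0

idom(B5) = B0

Answer: B0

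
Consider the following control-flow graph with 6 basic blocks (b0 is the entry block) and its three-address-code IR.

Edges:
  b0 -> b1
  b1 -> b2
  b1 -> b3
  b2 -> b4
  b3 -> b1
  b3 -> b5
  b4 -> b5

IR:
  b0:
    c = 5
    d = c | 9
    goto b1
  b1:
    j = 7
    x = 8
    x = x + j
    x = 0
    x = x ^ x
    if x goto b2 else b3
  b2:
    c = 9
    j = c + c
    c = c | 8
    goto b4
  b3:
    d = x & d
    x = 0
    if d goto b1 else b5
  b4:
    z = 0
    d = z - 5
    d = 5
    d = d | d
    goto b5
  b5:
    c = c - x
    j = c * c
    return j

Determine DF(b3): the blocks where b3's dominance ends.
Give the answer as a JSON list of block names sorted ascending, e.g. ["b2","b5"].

Answer: ["b1", "b5"]

Analysis:
idom tree: b1←b0 b2←b1 b3←b1 b4←b2 b5←b1
Dom∩ at merges:
  b1: preds {b0,b3}: {b0} ∩ {b0,b1,b3} = {b0}; idom=b0
  b5: preds {b3,b4}: {b0,b1,b3} ∩ {b0,b1,b2,b4} = {b0,b1}; idom=b1

Frontier:
  join b1 pred b0: · stop@b0
  join b1 pred b3: b3→b1 stop@b0
  join b5 pred b3: b3 stop@b1
  join b5 pred b4: b4→b2 stop@b1
  b0: DF=∅
  b1: DF={b1}
  b2: DF={b5}
  b3: DF={b1,b5}
  b4: DF={b5}
  b5: DF=∅

DF(b3) = ["b1", "b5"]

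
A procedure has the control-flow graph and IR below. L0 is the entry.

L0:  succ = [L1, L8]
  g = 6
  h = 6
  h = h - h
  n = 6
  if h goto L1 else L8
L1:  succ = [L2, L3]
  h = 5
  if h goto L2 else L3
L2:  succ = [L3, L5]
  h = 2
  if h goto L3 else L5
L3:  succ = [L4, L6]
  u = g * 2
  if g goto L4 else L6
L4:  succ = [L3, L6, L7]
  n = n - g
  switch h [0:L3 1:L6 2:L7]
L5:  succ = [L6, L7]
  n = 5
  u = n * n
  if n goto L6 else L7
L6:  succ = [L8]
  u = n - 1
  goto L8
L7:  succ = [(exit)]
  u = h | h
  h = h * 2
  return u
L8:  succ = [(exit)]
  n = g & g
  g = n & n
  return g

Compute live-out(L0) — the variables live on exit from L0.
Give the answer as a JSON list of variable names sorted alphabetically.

Answer: ["g", "n"]

Analysis:
Per-block:
  L0 def {g,h,n} use ∅
  L1 def {h} use ∅
  L2 def {h} use ∅
  L3 def {u} use {g}
  L4 def {n} use {g,h,n}
  L5 def {n,u} use ∅
  L6 def {u} use {n}
  L7 def {h,u} use {h}
  L8 def {g,n} use {g}

Liveness:
  L0 li=∅ lo={g,n}
  L1 li={g,n} lo={g,h,n}
  L2 li={g,n} lo={g,h,n}
  L3 li={g,h,n} lo={g,h,n}
  L4 li={g,h,n} lo={g,h,n}
  L5 li={g,h} lo={g,h,n}
  L6 li={g,n} lo={g}
  L7 li={h} lo=∅
  L8 li={g} lo=∅

live-out(L0) = ["g", "n"]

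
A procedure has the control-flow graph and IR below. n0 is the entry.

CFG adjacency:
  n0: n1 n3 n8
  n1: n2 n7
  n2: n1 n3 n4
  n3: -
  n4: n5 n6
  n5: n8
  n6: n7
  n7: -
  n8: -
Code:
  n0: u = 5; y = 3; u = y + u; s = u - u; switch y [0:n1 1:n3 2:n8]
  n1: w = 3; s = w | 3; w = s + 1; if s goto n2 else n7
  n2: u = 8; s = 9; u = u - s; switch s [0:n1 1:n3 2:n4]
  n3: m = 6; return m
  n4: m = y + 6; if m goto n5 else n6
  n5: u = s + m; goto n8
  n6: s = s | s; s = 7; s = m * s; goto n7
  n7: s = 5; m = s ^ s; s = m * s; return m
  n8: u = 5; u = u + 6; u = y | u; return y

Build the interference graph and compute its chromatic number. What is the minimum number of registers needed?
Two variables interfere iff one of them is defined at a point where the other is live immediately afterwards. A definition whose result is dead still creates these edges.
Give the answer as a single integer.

Block summaries:
  n0: def={s,u,y} ue=∅
  n1: def={s,w} ue=∅
  n2: def={s,u} ue=∅
  n3: def={m} ue=∅
  n4: def={m} ue={y}
  n5: def={u} ue={m,s}
  n6: def={s} ue={m,s}
  n7: def={m,s} ue=∅
  n8: def={u} ue={y}

Liveness:
  n0 li=∅ lo={y}
  n1 li={y} lo={y}
  n2 li={y} lo={s,y}
  n3 li=∅ lo=∅
  n4 li={s,y} lo={m,s,y}
  n5 li={m,s,y} lo={y}
  n6 li={m,s} lo=∅
  n7 li=∅ lo=∅
  n8 li={y} lo=∅

Conflict graph:
  m: {s,y}
  s: {m,u,w,y}
  u: {s,y}
  w: {s,y}
  y: {m,s,u,w}

Colouring:
  clique {m,s,y} ⇒ need ≥ 3
  3-colouring: c0={s}  c1={y}  c2={m,u,w}
  χ = 3

Answer: 3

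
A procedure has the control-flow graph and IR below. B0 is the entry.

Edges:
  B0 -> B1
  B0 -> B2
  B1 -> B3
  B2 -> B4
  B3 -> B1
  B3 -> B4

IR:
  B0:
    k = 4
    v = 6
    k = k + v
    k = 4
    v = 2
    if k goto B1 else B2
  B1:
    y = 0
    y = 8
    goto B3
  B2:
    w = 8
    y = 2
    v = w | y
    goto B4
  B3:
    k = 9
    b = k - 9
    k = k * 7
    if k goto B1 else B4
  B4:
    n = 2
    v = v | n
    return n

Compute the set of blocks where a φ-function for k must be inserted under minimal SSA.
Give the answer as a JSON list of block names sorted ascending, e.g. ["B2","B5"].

idom tree: B1←B0 B2←B0 B3←B1 B4←B0
Join-block Dom:
  B1: preds {B0,B3}: {B0} ∩ {B0,B1,B3} = {B0}; idom=B0
  B4: preds {B2,B3}: {B0,B2} ∩ {B0,B1,B3} = {B0}; idom=B0

DF derivation:
  B1←B0: walk · to B0
  B1←B3: walk B3→B1 to B0
  B4←B2: walk B2 to B0
  B4←B3: walk B3→B1 to B0
  DF(B0)=∅
  DF(B1)={B1,B4}
  DF(B2)={B4}
  DF(B3)={B1,B4}
  DF(B4)=∅

φ for k: defs {B0,B3}
  DF⁺ = {B1,B4}

Answer: ["B1", "B4"]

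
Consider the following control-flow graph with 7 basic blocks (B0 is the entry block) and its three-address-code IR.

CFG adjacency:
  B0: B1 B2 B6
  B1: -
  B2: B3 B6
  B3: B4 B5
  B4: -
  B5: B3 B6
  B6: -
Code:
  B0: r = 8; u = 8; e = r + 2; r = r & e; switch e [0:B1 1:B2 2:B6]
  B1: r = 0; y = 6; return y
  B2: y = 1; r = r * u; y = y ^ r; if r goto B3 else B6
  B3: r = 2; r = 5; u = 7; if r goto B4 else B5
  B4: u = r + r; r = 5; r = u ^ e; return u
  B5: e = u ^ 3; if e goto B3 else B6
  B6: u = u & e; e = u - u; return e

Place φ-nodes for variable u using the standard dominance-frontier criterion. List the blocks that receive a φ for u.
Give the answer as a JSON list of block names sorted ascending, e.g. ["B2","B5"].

Answer: ["B3", "B6"]

Working:
idom tree: B1←B0 B2←B0 B3←B2 B4←B3 B5←B3 B6←B0
Dom∩ at merges:
  B3: preds {B2,B5}: {B0,B2} ∩ {B0,B2,B3,B5} = {B0,B2}; idom=B2
  B6: preds {B0,B2,B5}: {B0} ∩ {B0,B2} ∩ {B0,B2,B3,B5} = {B0}; idom=B0

DF derivation:
  B3←B2: walk · to B2
  B3←B5: walk B5→B3 to B2
  B6←B0: walk · to B0
  B6←B2: walk B2 to B0
  B6←B5: walk B5→B3→B2 to B0
  DF(B0)=∅
  DF(B1)=∅
  DF(B2)={B6}
  DF(B3)={B3,B6}
  DF(B4)=∅
  DF(B5)={B3,B6}
  DF(B6)=∅

φ for u: defs {B0,B3,B4,B6}
  DF⁺ = {B3,B6}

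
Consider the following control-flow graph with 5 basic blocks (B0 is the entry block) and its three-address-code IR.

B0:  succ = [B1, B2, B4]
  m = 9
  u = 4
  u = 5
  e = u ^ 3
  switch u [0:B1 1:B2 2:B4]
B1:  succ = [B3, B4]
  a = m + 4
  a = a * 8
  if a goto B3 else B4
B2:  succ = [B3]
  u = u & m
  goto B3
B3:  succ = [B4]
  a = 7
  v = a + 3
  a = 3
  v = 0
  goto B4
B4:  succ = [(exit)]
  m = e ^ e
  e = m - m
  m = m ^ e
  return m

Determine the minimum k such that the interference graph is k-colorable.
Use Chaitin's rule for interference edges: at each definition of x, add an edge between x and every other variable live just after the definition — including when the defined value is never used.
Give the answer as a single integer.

Block summaries:
  B0 def {e,m,u} use ∅
  B1 def {a} use {m}
  B2 def {u} use {m,u}
  B3 def {a,v} use ∅
  B4 def {e,m} use {e}

Liveness:
  B0: in=∅ out={e,m,u}
  B1: in={e,m} out={e}
  B2: in={e,m,u} out={e}
  B3: in={e} out={e}
  B4: in={e} out=∅

Conflict graph:
  a↔{e}
  e↔{a,m,u,v}
  m↔{e,u}
  u↔{e,m}
  v↔{e}

Registers:
  clique {e,m,u} ⇒ need ≥ 3
  assign a→c1 e→c0 m→c1 u→c2 v→c1 — no edge inside a register ⇒ χ ≤ 3
  χ = 3

Answer: 3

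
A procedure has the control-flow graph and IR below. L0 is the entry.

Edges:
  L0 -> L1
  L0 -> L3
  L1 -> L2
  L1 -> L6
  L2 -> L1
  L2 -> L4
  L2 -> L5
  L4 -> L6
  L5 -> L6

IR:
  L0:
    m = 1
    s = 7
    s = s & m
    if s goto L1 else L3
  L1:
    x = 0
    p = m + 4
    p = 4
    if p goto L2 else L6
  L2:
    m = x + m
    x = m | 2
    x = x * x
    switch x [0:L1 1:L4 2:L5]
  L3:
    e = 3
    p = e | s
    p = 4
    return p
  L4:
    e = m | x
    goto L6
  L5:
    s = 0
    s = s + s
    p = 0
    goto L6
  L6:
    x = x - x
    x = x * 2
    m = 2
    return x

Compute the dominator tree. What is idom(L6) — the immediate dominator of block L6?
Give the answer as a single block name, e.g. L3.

idom tree: L1←L0 L2←L1 L3←L0 L4←L2 L5←L2 L6←L1
Join-block Dom:
  L1: preds {L0,L2}: {L0} ∩ {L0,L1,L2} = {L0}; idom=L0
  L6: preds {L1,L4,L5}: {L0,L1} ∩ {L0,L1,L2,L4} ∩ {L0,L1,L2,L5} = {L0,L1}; idom=L1

idom(L6) = L1

Answer: L1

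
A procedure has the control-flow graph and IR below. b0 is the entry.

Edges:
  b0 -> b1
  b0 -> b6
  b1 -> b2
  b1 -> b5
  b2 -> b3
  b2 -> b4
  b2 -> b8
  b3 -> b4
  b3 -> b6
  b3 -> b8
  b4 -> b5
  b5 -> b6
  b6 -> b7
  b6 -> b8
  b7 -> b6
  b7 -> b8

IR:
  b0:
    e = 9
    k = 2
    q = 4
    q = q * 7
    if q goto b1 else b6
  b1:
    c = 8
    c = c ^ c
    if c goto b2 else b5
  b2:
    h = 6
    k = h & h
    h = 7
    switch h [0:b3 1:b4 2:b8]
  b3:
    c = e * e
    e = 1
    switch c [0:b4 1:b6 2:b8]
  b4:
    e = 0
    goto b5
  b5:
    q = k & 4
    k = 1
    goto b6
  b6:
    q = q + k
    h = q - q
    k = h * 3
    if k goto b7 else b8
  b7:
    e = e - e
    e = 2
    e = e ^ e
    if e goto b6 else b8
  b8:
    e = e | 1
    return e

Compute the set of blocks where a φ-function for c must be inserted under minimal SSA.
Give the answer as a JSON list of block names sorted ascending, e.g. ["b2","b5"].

Answer: ["b4", "b5", "b6", "b8"]

Derivation:
idom tree: b1←b0 b2←b1 b3←b2 b4←b2 b5←b1 b6←b0 b7←b6 b8←b0
Dom∩ at merges:
  b4: preds {b2,b3}: {b0,b1,b2} ∩ {b0,b1,b2,b3} = {b0,b1,b2}; idom=b2
  b5: preds {b1,b4}: {b0,b1} ∩ {b0,b1,b2,b4} = {b0,b1}; idom=b1
  b6: preds {b0,b3,b5,b7}: {b0} ∩ {b0,b1,b2,b3} ∩ {b0,b1,b5} ∩ {b0,b6,b7} = {b0}; idom=b0
  b8: preds {b2,b3,b6,b7}: {b0,b1,b2} ∩ {b0,b1,b2,b3} ∩ {b0,b6} ∩ {b0,b6,b7} = {b0}; idom=b0

DF derivation:
  join b4 pred b2: · stop@b2
  join b4 pred b3: b3 stop@b2
  join b5 pred b1: · stop@b1
  join b5 pred b4: b4→b2 stop@b1
  join b6 pred b0: · stop@b0
  join b6 pred b3: b3→b2→b1 stop@b0
  join b6 pred b5: b5→b1 stop@b0
  join b6 pred b7: b7→b6 stop@b0
  join b8 pred b2: b2→b1 stop@b0
  join b8 pred b3: b3→b2→b1 stop@b0
  join b8 pred b6: b6 stop@b0
  join b8 pred b7: b7→b6 stop@b0
  b0: DF=∅
  b1: DF={b6,b8}
  b2: DF={b5,b6,b8}
  b3: DF={b4,b6,b8}
  b4: DF={b5}
  b5: DF={b6}
  b6: DF={b6,b8}
  b7: DF={b6,b8}
  b8: DF=∅

φ for c: defs {b1,b3}
  DF⁺ = {b4,b5,b6,b8}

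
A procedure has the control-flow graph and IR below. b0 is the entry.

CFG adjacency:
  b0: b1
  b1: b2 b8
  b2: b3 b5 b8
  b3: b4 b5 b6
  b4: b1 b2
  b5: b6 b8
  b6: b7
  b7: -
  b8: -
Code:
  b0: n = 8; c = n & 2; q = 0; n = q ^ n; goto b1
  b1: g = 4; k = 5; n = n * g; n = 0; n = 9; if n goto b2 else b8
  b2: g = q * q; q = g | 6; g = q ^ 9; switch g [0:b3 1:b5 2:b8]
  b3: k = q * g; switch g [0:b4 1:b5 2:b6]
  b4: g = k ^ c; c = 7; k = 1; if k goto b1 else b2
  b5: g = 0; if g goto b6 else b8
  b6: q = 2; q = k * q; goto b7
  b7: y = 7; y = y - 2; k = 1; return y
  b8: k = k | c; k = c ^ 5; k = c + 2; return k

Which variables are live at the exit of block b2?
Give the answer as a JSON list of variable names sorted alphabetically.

Answer: ["c", "g", "k", "n", "q"]

Derivation:
def/use:
  b0: def={c,n,q} ue=∅
  b1: def={g,k,n} ue={n}
  b2: def={g,q} ue={q}
  b3: def={k} ue={g,q}
  b4: def={c,g,k} ue={c,k}
  b5: def={g} ue=∅
  b6: def={q} ue={k}
  b7: def={k,y} ue=∅
  b8: def={k} ue={c,k}

Liveness:
  live b0: ∅→{c,n,q}
  live b1: {c,n,q}→{c,k,n,q}
  live b2: {c,k,n,q}→{c,g,k,n,q}
  live b3: {c,g,n,q}→{c,k,n,q}
  live b4: {c,k,n,q}→{c,k,n,q}
  live b5: {c,k}→{c,k}
  live b6: {k}→∅
  live b7: ∅→∅
  live b8: {c,k}→∅

live-out(b2) = ["c", "g", "k", "n", "q"]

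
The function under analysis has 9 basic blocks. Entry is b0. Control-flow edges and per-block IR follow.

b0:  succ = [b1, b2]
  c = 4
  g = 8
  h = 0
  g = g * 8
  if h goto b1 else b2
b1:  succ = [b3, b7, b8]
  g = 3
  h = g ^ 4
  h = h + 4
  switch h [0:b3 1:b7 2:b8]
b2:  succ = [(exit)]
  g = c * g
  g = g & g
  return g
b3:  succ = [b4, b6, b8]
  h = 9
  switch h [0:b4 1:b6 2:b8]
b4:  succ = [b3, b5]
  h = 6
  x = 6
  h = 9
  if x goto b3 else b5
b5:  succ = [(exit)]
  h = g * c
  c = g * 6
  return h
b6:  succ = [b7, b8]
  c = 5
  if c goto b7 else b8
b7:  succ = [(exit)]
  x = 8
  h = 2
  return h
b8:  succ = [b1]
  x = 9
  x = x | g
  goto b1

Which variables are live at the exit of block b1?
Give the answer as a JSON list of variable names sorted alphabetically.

Answer: ["c", "g"]

Analysis:
Block summaries:
  b0: def={c,g,h} ue=∅
  b1: def={g,h} ue=∅
  b2: def={g} ue={c,g}
  b3: def={h} ue=∅
  b4: def={h,x} ue=∅
  b5: def={c,h} ue={c,g}
  b6: def={c} ue=∅
  b7: def={h,x} ue=∅
  b8: def={x} ue={g}

Backward fixpoint:
  b0: in=∅ out={c,g}
  b1: in={c} out={c,g}
  b2: in={c,g} out=∅
  b3: in={c,g} out={c,g}
  b4: in={c,g} out={c,g}
  b5: in={c,g} out=∅
  b6: in={g} out={c,g}
  b7: in=∅ out=∅
  b8: in={c,g} out={c}

live-out(b1) = ["c", "g"]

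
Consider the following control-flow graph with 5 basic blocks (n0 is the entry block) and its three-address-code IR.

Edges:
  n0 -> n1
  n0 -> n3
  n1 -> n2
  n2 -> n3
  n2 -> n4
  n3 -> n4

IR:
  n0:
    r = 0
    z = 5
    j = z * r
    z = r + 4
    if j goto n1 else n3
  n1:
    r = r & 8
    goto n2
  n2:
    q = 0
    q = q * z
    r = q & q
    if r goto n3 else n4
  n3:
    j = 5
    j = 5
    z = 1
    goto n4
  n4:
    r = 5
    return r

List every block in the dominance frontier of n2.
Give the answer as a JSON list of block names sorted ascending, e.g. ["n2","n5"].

Answer: ["n3", "n4"]

Working:
idom tree: n1←n0 n2←n1 n3←n0 n4←n0
Dom at joins:
  n3: preds {n0,n2}: {n0} ∩ {n0,n1,n2} = {n0}; idom=n0
  n4: preds {n2,n3}: {n0,n1,n2} ∩ {n0,n3} = {n0}; idom=n0

Frontier:
  n3←n0: walk · to n0
  n3←n2: walk n2→n1 to n0
  n4←n2: walk n2→n1 to n0
  n4←n3: walk n3 to n0
  n0 → ∅
  n1 → {n3,n4}
  n2 → {n3,n4}
  n3 → {n4}
  n4 → ∅

DF(n2) = ["n3", "n4"]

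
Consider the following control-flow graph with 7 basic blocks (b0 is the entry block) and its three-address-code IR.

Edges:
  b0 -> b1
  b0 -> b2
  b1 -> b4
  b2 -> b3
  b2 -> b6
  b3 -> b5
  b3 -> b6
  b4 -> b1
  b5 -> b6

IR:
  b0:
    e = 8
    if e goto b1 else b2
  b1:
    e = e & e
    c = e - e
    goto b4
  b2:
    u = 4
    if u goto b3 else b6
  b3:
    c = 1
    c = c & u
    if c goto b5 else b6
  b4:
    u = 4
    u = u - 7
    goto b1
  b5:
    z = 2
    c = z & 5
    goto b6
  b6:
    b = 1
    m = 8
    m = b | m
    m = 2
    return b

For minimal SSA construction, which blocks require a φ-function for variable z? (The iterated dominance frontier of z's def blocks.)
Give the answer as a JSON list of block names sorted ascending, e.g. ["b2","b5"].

idom tree: b1←b0 b2←b0 b3←b2 b4←b1 b5←b3 b6←b2
Dom∩ at merges:
  b1: preds {b0,b4}: {b0} ∩ {b0,b1,b4} = {b0}; idom=b0
  b6: preds {b2,b3,b5}: {b0,b2} ∩ {b0,b2,b3} ∩ {b0,b2,b3,b5} = {b0,b2}; idom=b2

DF derivation:
  b1←b0: walk · to b0
  b1←b4: walk b4→b1 to b0
  b6←b2: walk · to b2
  b6←b3: walk b3 to b2
  b6←b5: walk b5→b3 to b2
  b0 → ∅
  b1 → {b1}
  b2 → ∅
  b3 → {b6}
  b4 → {b1}
  b5 → {b6}
  b6 → ∅

φ for z: defs {b5}
  DF⁺ = {b6}

Answer: ["b6"]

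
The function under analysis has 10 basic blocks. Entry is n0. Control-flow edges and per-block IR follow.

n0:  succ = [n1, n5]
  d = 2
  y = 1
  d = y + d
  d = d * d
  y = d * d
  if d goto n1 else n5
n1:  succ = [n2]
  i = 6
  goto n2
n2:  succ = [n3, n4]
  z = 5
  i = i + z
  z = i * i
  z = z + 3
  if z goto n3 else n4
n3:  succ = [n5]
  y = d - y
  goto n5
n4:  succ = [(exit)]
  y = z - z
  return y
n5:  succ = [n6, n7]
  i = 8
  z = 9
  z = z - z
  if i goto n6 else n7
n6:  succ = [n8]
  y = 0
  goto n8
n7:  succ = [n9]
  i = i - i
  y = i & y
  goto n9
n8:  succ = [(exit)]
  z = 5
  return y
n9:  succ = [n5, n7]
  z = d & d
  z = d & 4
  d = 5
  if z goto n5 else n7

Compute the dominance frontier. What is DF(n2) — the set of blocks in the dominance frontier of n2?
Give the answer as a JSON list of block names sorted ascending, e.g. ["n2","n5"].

Answer: ["n5"]

Working:
idom tree: n1←n0 n2←n1 n3←n2 n4←n2 n5←n0 n6←n5 n7←n5 n8←n6 n9←n7
Dom∩ at merges:
  n5: preds {n0,n3,n9}: {n0} ∩ {n0,n1,n2,n3} ∩ {n0,n5,n7,n9} = {n0}; idom=n0
  n7: preds {n5,n9}: {n0,n5} ∩ {n0,n5,n7,n9} = {n0,n5}; idom=n5

Frontier:
  n5←n0: walk · to n0
  n5←n3: walk n3→n2→n1 to n0
  n5←n9: walk n9→n7→n5 to n0
  n7←n5: walk · to n5
  n7←n9: walk n9→n7 to n5
  n0 → ∅
  n1 → {n5}
  n2 → {n5}
  n3 → {n5}
  n4 → ∅
  n5 → {n5}
  n6 → ∅
  n7 → {n5,n7}
  n8 → ∅
  n9 → {n5,n7}

DF(n2) = ["n5"]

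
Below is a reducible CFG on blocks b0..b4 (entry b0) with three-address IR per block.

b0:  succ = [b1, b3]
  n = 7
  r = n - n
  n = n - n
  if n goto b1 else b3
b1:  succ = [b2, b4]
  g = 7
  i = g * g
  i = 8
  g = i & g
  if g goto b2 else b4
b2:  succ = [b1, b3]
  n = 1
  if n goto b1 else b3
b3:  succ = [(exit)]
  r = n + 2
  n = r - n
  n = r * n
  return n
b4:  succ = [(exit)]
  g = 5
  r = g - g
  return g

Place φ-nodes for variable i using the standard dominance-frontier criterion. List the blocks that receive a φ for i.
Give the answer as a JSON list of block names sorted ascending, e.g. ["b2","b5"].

Answer: ["b1", "b3"]

Derivation:
idom tree: b1←b0 b2←b1 b3←b0 b4←b1
Dom∩ at merges:
  b1: preds {b0,b2}: {b0} ∩ {b0,b1,b2} = {b0}; idom=b0
  b3: preds {b0,b2}: {b0} ∩ {b0,b1,b2} = {b0}; idom=b0

DF walk-up:
  join b1 pred b0: · stop@b0
  join b1 pred b2: b2→b1 stop@b0
  join b3 pred b0: · stop@b0
  join b3 pred b2: b2→b1 stop@b0
  b0: DF=∅
  b1: DF={b1,b3}
  b2: DF={b1,b3}
  b3: DF=∅
  b4: DF=∅

φ for i: defs {b1}
  DF⁺ = {b1,b3}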